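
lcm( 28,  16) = 112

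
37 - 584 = -547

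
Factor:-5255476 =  - 2^2*19^1*69151^1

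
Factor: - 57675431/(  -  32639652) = 2^(-2 )*3^(-3) *11^1 * 19^1* 31^( - 1 )*163^1*1693^1*9749^( - 1) 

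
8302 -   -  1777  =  10079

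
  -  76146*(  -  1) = 76146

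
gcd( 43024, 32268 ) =10756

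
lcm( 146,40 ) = 2920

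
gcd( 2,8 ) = 2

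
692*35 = 24220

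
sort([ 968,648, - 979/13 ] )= [ - 979/13 , 648,968 ]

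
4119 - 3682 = 437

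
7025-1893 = 5132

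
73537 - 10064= 63473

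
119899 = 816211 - 696312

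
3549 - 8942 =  - 5393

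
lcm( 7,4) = 28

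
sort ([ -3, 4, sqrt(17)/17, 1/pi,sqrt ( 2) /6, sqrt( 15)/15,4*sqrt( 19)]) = [ - 3,sqrt( 2)/6, sqrt ( 17 ) /17,  sqrt(15 ) /15, 1/pi,4,4*sqrt (19) ]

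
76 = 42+34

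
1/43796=1/43796 = 0.00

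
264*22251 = 5874264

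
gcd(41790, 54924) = 1194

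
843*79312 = 66860016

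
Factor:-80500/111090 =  - 2^1 * 3^( - 1 )* 5^2 * 23^( - 1 ) = - 50/69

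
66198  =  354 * 187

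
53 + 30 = 83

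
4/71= 4/71 = 0.06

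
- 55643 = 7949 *( - 7 ) 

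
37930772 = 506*74962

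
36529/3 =12176+ 1/3 = 12176.33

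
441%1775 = 441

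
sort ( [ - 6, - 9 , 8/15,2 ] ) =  [ - 9, - 6, 8/15,2]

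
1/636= 1/636  =  0.00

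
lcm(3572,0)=0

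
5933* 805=4776065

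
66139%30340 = 5459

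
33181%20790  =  12391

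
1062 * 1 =1062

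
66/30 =2 + 1/5 = 2.20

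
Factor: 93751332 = 2^2*3^1 *7812611^1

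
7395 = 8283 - 888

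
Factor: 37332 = 2^2*3^2 * 17^1*61^1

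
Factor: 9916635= 3^1*5^1*661109^1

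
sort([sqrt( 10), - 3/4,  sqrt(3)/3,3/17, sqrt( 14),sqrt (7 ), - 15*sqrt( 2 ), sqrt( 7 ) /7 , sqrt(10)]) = [-15*sqrt( 2),-3/4 , 3/17, sqrt(7)/7,sqrt( 3)/3, sqrt(7 ),sqrt( 10),sqrt(10), sqrt( 14)]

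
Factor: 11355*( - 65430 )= - 742957650 =- 2^1 * 3^3*  5^2*727^1*757^1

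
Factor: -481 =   -  13^1*37^1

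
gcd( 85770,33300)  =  90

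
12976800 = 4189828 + 8786972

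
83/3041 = 83/3041 = 0.03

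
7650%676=214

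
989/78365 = 989/78365  =  0.01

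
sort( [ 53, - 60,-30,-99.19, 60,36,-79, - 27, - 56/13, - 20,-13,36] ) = [ - 99.19,-79,-60, - 30,-27, - 20 , - 13,-56/13 , 36,  36,  53,  60] 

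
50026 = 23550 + 26476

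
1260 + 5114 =6374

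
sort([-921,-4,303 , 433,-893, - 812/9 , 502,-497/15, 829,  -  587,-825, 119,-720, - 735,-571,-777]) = [-921, - 893, - 825,- 777,-735, - 720, - 587, - 571,-812/9,-497/15,- 4, 119,303,433,  502,829 ] 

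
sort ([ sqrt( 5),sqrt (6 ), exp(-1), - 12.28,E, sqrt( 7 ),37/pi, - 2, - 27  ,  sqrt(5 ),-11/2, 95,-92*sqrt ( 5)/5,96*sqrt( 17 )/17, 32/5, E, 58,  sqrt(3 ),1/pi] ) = [ - 92 * sqrt( 5 ) /5, - 27, - 12.28, - 11/2,-2, 1/pi , exp( - 1 ), sqrt( 3 ), sqrt( 5 ), sqrt(5), sqrt( 6), sqrt( 7), E, E, 32/5 , 37/pi,96*sqrt(17) /17, 58, 95 ] 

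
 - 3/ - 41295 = 1/13765 = 0.00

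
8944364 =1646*5434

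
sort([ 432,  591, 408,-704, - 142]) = [ - 704, - 142,408,432,591]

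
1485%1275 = 210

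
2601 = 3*867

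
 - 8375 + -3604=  - 11979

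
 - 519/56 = -10+ 41/56  =  - 9.27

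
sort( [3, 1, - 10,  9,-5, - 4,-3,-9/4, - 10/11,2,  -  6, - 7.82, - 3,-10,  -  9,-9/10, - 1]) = [ - 10, - 10,-9, - 7.82, - 6, - 5,-4, -3, - 3, - 9/4, -1, - 10/11,-9/10,1 , 2,3,  9]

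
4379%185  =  124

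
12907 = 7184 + 5723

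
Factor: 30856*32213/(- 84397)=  - 993964328/84397= - 2^3*7^1*19^1 * 29^1*37^( - 1)*2281^ ( - 1)*32213^1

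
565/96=565/96 = 5.89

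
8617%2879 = 2859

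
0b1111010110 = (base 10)982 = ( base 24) 1GM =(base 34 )SU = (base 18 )30A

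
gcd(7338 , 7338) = 7338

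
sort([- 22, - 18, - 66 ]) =[ - 66 , - 22  ,-18 ]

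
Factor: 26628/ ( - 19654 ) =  - 2^1*3^1*7^1*31^( - 1)  =  - 42/31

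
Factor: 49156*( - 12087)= - 2^2*3^2 * 17^1*79^1*12289^1 = -594148572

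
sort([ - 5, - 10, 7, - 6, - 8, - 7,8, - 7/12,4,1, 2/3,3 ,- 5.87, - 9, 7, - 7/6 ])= [ - 10, - 9, - 8, - 7,  -  6,  -  5.87  , - 5, - 7/6, - 7/12,2/3,1,  3, 4,7, 7,  8 ]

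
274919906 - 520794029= - 245874123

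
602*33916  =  20417432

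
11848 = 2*5924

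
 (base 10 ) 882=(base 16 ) 372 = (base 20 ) 242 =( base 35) p7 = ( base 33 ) qo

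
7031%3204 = 623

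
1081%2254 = 1081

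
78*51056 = 3982368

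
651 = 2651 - 2000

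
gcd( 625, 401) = 1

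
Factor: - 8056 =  - 2^3*19^1*53^1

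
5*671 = 3355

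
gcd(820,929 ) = 1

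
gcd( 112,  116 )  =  4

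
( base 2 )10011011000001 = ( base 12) 58A9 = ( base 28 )ci9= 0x26C1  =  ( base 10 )9921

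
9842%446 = 30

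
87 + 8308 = 8395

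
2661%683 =612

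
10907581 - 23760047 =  - 12852466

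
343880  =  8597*40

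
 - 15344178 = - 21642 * 709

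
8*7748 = 61984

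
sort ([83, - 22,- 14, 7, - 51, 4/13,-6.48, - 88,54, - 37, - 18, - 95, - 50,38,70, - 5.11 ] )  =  [ - 95, - 88, - 51, - 50, - 37 , - 22, - 18, - 14, - 6.48,-5.11,4/13,7, 38,54, 70 , 83 ]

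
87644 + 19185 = 106829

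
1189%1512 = 1189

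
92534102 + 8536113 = 101070215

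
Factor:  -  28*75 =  - 2^2 * 3^1*5^2 * 7^1  =  - 2100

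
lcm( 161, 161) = 161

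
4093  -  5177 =-1084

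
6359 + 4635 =10994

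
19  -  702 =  - 683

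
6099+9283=15382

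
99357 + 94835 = 194192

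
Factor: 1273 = 19^1 * 67^1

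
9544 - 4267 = 5277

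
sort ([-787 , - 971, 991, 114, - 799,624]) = [  -  971, - 799, - 787,114, 624, 991 ] 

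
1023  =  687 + 336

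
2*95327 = 190654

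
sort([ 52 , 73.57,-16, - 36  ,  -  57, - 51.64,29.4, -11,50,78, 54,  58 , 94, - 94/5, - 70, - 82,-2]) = [ - 82, - 70,-57,-51.64, - 36,-94/5, - 16,-11, - 2,29.4,50, 52, 54, 58,73.57,78, 94 ]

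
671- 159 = 512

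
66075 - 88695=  - 22620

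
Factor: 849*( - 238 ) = -202062 = - 2^1*3^1*7^1*17^1*283^1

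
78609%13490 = 11159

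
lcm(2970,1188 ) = 5940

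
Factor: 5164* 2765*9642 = 2^3*3^1*5^1*7^1 * 79^1 * 1291^1*1607^1= 137672911320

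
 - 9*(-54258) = 488322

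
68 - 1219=- 1151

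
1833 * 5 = 9165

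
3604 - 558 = 3046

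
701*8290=5811290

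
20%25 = 20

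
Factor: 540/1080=2^ ( - 1 ) = 1/2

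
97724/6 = 16287 +1/3 = 16287.33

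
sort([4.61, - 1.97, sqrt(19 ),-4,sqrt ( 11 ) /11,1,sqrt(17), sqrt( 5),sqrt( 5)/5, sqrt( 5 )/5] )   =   [-4, - 1.97,sqrt( 11) /11,  sqrt( 5 )/5,sqrt ( 5) /5,1, sqrt(5 ),sqrt ( 17),sqrt( 19 ), 4.61] 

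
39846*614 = 24465444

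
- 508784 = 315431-824215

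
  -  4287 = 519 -4806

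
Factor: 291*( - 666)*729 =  - 141284574 = - 2^1*3^9*37^1*97^1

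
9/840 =3/280 = 0.01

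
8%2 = 0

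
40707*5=203535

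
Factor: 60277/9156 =79/12 = 2^(-2)*3^(-1)*  79^1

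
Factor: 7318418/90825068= 3659209/45412534 = 2^(-1 )*23^( - 2)*31^1*41^1*2879^1*42923^( - 1)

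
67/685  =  67/685  =  0.10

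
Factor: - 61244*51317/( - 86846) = 2^1*7^1*61^1*173^ (-1 )*7331^1 = 6260674/173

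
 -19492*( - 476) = 9278192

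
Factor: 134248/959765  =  2^3*5^(  -  1)*97^1*173^1*191953^( - 1) 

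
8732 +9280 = 18012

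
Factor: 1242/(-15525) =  -2/25 =- 2^1*5^ ( - 2)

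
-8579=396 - 8975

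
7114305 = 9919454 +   -  2805149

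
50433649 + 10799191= 61232840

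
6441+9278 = 15719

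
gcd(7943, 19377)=1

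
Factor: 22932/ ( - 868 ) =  - 3^2*7^1*13^1*31^(-1) =- 819/31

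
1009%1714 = 1009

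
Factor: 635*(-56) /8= - 4445=- 5^1*7^1 * 127^1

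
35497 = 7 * 5071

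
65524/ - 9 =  - 65524/9=-7280.44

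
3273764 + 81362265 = 84636029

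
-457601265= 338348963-795950228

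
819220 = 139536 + 679684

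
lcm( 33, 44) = 132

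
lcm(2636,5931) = 23724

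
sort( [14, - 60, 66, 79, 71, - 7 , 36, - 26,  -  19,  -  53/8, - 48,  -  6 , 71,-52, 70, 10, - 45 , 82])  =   [ - 60,- 52,-48,-45,-26,-19,-7,  -  53/8, - 6, 10,  14, 36 , 66, 70, 71, 71, 79, 82 ] 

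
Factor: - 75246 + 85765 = 67^1*157^1 = 10519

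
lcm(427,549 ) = 3843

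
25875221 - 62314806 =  - 36439585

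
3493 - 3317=176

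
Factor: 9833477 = 9833477^1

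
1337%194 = 173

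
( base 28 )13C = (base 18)2CG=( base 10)880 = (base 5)12010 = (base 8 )1560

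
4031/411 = 4031/411 = 9.81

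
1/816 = 1/816 = 0.00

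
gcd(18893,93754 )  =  1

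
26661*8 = 213288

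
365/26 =14  +  1/26 = 14.04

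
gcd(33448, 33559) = 37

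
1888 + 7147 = 9035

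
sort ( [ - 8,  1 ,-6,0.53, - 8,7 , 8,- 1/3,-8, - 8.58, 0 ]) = [- 8.58,- 8, - 8, - 8  , -6, - 1/3,0, 0.53,1, 7 , 8 ]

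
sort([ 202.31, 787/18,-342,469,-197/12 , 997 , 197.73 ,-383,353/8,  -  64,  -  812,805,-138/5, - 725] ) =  [ - 812, - 725, - 383, - 342, - 64,-138/5,-197/12,787/18, 353/8,197.73,202.31,469,805,997 ]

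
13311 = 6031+7280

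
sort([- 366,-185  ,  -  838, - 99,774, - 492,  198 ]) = [ - 838, - 492,-366,-185, - 99,198,774 ] 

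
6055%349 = 122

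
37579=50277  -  12698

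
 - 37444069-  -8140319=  - 29303750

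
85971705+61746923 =147718628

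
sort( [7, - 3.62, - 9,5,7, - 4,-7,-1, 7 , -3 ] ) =[-9 , - 7,-4,  -  3.62 , - 3,- 1,5,7, 7,7] 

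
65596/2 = 32798 = 32798.00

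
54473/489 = 54473/489 =111.40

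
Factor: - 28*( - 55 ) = 2^2*5^1*7^1*11^1 = 1540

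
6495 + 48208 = 54703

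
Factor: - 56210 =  - 2^1*5^1*7^1*11^1*73^1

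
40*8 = 320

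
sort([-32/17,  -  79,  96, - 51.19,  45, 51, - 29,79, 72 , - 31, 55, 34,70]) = [-79, - 51.19, - 31, - 29, -32/17, 34,45,51, 55,70, 72, 79,96 ]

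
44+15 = 59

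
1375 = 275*5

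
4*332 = 1328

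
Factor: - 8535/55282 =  - 2^( -1)*3^1*5^1 * 131^ ( -1) * 211^ (  -  1)*569^1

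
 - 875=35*( - 25) 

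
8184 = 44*186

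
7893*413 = 3259809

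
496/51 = 9 + 37/51=9.73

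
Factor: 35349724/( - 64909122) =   -  2^1*3^ ( - 1 )*29^1 * 2447^( - 1)*4421^(-1 ) * 304739^1 = - 17674862/32454561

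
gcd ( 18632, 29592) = 1096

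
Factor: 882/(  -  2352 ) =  - 2^( - 3) * 3^1=- 3/8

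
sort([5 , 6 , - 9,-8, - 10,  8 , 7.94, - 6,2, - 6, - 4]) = [ - 10, -9, - 8, - 6, - 6 , - 4, 2,5, 6 , 7.94, 8] 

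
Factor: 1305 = 3^2*5^1* 29^1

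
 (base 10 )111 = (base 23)4j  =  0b1101111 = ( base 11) a1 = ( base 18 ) 63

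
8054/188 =42 + 79/94 = 42.84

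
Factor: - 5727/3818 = - 2^( - 1)* 3^1= -3/2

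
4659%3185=1474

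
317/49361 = 317/49361= 0.01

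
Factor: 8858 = 2^1*43^1*103^1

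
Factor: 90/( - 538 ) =-45/269 =- 3^2*5^1*269^(  -  1 ) 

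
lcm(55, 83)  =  4565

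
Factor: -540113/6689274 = - 2^(-1)*3^(- 1 )*7^1*19^1 * 23^( - 1 )*31^1*131^1*48473^( - 1)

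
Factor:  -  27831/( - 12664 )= 2^( - 3 )*3^1 * 1583^( - 1 )* 9277^1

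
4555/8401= 4555/8401 =0.54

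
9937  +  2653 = 12590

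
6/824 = 3/412 = 0.01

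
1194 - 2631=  - 1437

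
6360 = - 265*( - 24)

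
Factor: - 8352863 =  - 8352863^1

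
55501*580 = 32190580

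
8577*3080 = 26417160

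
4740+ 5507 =10247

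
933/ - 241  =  - 933/241 =- 3.87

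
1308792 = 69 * 18968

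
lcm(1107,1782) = 73062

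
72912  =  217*336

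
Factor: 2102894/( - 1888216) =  - 2^( - 2 ) * 11^( - 1) * 43^( - 1 )*499^( - 1 )*709^1*1483^1 = - 1051447/944108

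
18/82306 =9/41153  =  0.00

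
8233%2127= 1852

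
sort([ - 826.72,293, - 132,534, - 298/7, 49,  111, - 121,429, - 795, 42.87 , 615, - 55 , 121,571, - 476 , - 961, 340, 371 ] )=[ - 961, - 826.72, - 795, - 476, - 132,  -  121 , - 55, - 298/7, 42.87,49, 111,121 , 293,340 , 371, 429 , 534,571,615]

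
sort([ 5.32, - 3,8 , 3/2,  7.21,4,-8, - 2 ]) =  [ - 8, - 3, - 2, 3/2, 4, 5.32,7.21 , 8]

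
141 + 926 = 1067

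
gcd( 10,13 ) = 1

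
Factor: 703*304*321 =2^4  *3^1*19^2*37^1*107^1 = 68601552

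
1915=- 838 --2753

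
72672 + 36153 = 108825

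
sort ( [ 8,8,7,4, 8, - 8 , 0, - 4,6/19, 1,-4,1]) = [-8, - 4,-4,0, 6/19 , 1,1,4,7,8,8, 8]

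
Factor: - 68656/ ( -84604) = 2^2*7^1*13^( - 1 ) * 613^1*1627^( - 1) = 17164/21151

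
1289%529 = 231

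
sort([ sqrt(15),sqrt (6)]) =[ sqrt(6 ), sqrt(15) ] 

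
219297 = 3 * 73099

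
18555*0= 0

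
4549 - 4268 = 281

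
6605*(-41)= -270805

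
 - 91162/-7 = 91162/7= 13023.14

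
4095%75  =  45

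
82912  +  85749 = 168661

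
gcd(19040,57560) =40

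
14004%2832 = 2676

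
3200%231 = 197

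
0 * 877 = 0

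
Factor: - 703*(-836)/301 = 587708/301 = 2^2*7^( - 1 ) * 11^1*19^2*37^1*43^(  -  1)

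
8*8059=64472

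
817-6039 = - 5222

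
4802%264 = 50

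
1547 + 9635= 11182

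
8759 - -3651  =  12410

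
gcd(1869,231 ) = 21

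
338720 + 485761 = 824481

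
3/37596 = 1/12532 = 0.00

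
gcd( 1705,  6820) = 1705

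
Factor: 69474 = 2^1*3^1*11579^1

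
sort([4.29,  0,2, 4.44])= [0,2,4.29,4.44] 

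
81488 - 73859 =7629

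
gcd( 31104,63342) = 162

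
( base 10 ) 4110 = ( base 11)30A7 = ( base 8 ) 10016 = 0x100E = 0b1000000001110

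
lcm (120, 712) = 10680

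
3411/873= 3 + 88/97=3.91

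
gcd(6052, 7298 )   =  178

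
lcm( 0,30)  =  0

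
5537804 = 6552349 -1014545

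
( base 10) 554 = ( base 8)1052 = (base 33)GQ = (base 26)l8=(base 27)ke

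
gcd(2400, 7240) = 40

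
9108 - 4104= 5004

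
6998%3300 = 398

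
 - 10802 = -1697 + - 9105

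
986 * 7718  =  7609948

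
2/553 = 2/553 = 0.00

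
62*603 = 37386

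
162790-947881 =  - 785091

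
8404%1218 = 1096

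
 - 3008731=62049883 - 65058614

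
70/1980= 7/198  =  0.04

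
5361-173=5188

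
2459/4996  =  2459/4996 =0.49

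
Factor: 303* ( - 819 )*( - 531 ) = 131771367 = 3^5*7^1 *13^1*59^1*101^1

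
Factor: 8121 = 3^1*2707^1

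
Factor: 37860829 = 23^1*67^1*79^1*311^1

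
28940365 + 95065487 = 124005852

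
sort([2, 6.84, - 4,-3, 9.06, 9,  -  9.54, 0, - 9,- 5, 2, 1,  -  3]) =[ -9.54, - 9,  -  5, - 4 ,-3, - 3, 0, 1,  2,2,6.84, 9,  9.06]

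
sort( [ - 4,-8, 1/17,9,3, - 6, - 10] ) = [ - 10, - 8,  -  6,-4,  1/17,3, 9]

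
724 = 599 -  - 125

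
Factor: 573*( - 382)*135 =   -  2^1*3^4*5^1*191^2 = - 29549610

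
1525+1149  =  2674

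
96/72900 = 8/6075 =0.00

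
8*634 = 5072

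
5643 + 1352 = 6995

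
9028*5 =45140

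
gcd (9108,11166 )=6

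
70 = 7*10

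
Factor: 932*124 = 2^4 * 31^1 * 233^1 = 115568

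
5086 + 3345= 8431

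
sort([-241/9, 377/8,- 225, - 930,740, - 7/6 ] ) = [- 930,-225, - 241/9, - 7/6,377/8, 740] 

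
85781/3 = 28593  +  2/3 = 28593.67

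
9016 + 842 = 9858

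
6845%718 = 383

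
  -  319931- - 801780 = 481849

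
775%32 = 7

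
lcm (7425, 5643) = 141075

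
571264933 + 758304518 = 1329569451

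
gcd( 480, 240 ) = 240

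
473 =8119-7646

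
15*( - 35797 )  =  - 536955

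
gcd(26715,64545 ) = 195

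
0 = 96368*0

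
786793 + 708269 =1495062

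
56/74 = 28/37=0.76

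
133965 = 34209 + 99756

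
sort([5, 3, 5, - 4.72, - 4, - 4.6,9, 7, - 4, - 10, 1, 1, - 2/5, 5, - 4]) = [ - 10, - 4.72, - 4.6  , - 4, - 4,-4, - 2/5, 1, 1, 3,  5, 5, 5,  7,9]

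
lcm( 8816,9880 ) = 573040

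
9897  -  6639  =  3258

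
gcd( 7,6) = 1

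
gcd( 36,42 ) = 6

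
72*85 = 6120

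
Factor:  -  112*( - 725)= 81200= 2^4*5^2*7^1*29^1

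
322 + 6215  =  6537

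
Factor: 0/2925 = 0^1 = 0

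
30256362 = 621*48722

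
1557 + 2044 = 3601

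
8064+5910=13974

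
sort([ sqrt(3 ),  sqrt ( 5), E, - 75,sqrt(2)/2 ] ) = [-75, sqrt( 2) /2,sqrt(3),sqrt(5),E]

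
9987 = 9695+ 292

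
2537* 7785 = 19750545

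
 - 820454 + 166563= - 653891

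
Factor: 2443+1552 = 3995 = 5^1*17^1*47^1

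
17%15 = 2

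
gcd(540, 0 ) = 540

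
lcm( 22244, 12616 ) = 845272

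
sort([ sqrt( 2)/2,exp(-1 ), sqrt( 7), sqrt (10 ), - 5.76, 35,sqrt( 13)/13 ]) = [ - 5.76,sqrt(13) /13, exp( - 1 ),sqrt( 2 ) /2, sqrt( 7),sqrt( 10 ),35] 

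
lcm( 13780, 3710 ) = 96460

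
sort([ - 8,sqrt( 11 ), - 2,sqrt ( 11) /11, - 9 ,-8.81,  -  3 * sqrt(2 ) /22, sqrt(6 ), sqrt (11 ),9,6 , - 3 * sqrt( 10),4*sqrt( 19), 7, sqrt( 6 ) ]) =[ - 3 * sqrt(10), - 9, - 8.81, - 8, - 2  , - 3 * sqrt ( 2 ) /22,sqrt( 11)/11,sqrt(6 ),  sqrt( 6 ), sqrt(11),sqrt( 11),  6,  7, 9, 4 * sqrt ( 19 ) ]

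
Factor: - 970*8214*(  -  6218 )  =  49542412440  =  2^3*3^1*5^1*37^2*97^1*3109^1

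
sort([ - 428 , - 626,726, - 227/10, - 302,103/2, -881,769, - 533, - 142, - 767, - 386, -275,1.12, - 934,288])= [-934, - 881, - 767, - 626 , - 533, - 428, - 386, - 302,  -  275, - 142, - 227/10,1.12,103/2,288,  726, 769 ]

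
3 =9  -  6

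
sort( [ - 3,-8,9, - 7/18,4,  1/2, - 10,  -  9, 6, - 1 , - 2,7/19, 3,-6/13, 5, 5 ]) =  [ - 10, - 9,  -  8, - 3, - 2,  -  1,- 6/13,-7/18 , 7/19, 1/2,  3, 4, 5, 5, 6, 9 ]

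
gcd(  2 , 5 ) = 1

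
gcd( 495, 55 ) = 55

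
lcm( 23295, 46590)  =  46590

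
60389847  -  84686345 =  -24296498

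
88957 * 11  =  978527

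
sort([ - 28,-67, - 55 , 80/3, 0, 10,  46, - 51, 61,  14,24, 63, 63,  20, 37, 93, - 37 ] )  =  [ - 67,-55, - 51, - 37, - 28 , 0, 10, 14, 20 , 24, 80/3, 37,  46,61,63 , 63, 93 ]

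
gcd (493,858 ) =1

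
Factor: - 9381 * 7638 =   -  71652078 = - 2^1*3^2*19^1*53^1*59^1*67^1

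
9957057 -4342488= 5614569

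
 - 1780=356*(-5)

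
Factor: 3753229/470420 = 2^ (-2) *5^( - 1) * 43^( - 1) * 547^(-1)* 3753229^1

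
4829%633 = 398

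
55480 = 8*6935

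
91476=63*1452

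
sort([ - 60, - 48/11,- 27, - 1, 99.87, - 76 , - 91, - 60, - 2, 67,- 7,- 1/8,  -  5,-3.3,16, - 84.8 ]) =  [ - 91, - 84.8,  -  76 , - 60, - 60, - 27,-7, - 5, - 48/11,- 3.3, - 2, - 1, - 1/8,16, 67, 99.87 ] 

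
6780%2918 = 944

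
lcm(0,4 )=0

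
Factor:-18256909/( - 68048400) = 2^ (-4 )*3^(-1) * 5^( - 2)*7^ ( - 1) * 11^1 * 8101^( - 1)*1659719^1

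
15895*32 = 508640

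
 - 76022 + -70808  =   - 146830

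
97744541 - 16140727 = 81603814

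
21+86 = 107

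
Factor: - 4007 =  - 4007^1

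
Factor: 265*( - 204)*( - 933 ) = 2^2*3^2*5^1*17^1*53^1*311^1 = 50437980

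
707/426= 1 + 281/426 = 1.66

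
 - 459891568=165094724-624986292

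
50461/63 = 50461/63 = 800.97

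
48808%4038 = 352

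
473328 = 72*6574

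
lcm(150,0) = 0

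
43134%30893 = 12241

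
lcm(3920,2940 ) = 11760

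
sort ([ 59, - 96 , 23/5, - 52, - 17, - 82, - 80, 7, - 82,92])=[ - 96, - 82, - 82,-80, - 52, - 17, 23/5, 7  ,  59, 92]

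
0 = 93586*0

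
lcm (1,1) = 1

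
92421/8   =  11552 + 5/8 = 11552.62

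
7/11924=7/11924 = 0.00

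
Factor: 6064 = 2^4*379^1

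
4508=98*46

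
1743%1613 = 130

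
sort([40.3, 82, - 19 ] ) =[ - 19, 40.3 , 82] 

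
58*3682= 213556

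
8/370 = 4/185 = 0.02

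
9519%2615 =1674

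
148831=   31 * 4801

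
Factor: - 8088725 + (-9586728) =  - 19^1*930287^1 = - 17675453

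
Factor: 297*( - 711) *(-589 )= 3^5*11^1*19^1*31^1*79^1 = 124377363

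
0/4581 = 0 =0.00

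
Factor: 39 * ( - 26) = - 1014=- 2^1*3^1 *13^2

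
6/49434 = 1/8239 =0.00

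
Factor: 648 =2^3*3^4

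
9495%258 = 207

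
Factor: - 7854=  - 2^1*3^1*7^1 * 11^1*17^1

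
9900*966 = 9563400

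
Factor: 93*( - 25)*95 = - 3^1*5^3*19^1*31^1= - 220875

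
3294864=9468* 348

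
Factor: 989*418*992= 2^6*11^1*19^1*23^1*31^1 * 43^1 = 410094784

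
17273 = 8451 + 8822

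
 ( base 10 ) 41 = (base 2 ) 101001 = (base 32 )19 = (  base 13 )32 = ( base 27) 1e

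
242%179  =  63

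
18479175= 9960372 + 8518803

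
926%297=35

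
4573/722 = 4573/722= 6.33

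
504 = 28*18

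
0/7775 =0 =0.00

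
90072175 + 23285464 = 113357639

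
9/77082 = 3/25694 = 0.00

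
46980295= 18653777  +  28326518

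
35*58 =2030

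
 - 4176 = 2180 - 6356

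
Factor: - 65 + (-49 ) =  -2^1*3^1*19^1 = - 114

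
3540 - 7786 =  - 4246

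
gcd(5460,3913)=91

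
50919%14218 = 8265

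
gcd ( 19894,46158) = 98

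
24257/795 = 24257/795=30.51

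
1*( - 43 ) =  - 43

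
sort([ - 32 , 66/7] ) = [-32, 66/7 ]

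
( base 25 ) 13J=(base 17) 285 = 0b1011001111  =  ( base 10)719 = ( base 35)kj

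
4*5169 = 20676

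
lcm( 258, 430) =1290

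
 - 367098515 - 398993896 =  - 766092411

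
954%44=30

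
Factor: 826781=23^1*103^1*349^1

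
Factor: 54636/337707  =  116/717 = 2^2*3^ ( - 1)*29^1*239^( - 1)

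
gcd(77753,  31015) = 1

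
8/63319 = 8/63319 = 0.00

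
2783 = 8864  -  6081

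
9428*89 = 839092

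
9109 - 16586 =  - 7477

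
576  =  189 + 387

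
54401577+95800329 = 150201906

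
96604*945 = 91290780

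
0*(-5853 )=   0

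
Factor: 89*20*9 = 2^2 * 3^2  *  5^1*89^1 = 16020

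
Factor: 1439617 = 79^1 * 18223^1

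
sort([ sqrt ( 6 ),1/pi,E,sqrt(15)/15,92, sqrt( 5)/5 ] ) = [sqrt( 15 ) /15,1/pi,sqrt(5)/5,sqrt(6)  ,  E,  92 ] 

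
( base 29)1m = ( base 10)51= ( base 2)110011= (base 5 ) 201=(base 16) 33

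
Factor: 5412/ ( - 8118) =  - 2^1*3^ ( - 1) = - 2/3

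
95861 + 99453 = 195314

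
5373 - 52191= - 46818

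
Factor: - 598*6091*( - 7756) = 2^3*7^1*13^1*23^1*277^1*6091^1 = 28250594008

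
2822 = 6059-3237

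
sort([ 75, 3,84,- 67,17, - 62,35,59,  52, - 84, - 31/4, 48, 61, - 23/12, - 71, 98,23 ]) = [-84, - 71, - 67, - 62,  -  31/4, - 23/12, 3, 17,23, 35, 48, 52 , 59, 61, 75,  84 , 98]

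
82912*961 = 79678432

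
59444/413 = 143 + 55/59 = 143.93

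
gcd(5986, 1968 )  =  82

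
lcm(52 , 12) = 156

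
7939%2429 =652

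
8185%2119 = 1828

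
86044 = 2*43022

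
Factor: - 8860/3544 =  - 5/2 = - 2^(-1)*5^1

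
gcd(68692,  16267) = 1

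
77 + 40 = 117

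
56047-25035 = 31012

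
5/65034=5/65034=0.00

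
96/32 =3 = 3.00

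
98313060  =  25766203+72546857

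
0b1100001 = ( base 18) 57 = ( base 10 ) 97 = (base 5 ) 342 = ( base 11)89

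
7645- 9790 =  - 2145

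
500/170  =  2 + 16/17   =  2.94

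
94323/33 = 31441/11 = 2858.27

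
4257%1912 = 433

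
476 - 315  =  161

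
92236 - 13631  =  78605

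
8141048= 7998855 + 142193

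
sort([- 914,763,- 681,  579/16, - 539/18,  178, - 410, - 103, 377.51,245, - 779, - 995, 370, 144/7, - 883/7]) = [ - 995,-914, - 779, - 681, - 410, - 883/7, - 103, - 539/18,144/7,579/16, 178, 245,370,377.51,763 ]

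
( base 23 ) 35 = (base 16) 4A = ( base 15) 4E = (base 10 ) 74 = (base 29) 2g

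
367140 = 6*61190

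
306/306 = 1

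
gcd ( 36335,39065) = 65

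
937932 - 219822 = 718110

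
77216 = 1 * 77216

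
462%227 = 8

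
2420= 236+2184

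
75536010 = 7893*9570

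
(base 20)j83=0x1e53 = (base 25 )CAD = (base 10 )7763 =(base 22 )g0j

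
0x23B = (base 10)571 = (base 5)4241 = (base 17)1ga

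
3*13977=41931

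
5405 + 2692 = 8097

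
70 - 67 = 3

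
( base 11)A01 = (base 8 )2273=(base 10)1211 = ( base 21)2FE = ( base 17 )434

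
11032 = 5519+5513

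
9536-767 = 8769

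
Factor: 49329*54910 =2^1*3^5*5^1*7^1*17^2*19^1 * 29^1 = 2708655390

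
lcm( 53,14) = 742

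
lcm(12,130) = 780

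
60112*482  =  28973984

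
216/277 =216/277 = 0.78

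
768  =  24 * 32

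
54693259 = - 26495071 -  - 81188330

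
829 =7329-6500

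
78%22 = 12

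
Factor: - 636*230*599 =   -  2^3 * 3^1 * 5^1*23^1* 53^1*599^1 = - 87621720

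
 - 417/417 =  - 1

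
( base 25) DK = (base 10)345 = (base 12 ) 249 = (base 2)101011001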